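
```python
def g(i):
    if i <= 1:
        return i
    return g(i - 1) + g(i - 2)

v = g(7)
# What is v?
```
Call trace (a repeated sub-call is expanded the first time; later identical calls just restate its return value):
g(i=7)
  g(i=6)
    g(i=5)
      g(i=4)
        g(i=3)
          g(i=2)
            g(i=1)
            -> return 1
            g(i=0)
            -> return 0
          -> return 1
          g(i=1)
          -> return 1
        -> return 2
        g(i=2) -> return 1  (same call as traced above)
      -> return 3
      g(i=3) -> return 2  (same call as traced above)
    -> return 5
    g(i=4) -> return 3  (same call as traced above)
  -> return 8
  g(i=5) -> return 5  (same call as traced above)
-> return 13

Final answer: 13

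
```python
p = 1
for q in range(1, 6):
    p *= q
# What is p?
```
Trace:
  p=1
  p=1, q=1
  p=2, q=2
  p=6, q=3
  p=24, q=4
  p=120, q=5

Final answer: 120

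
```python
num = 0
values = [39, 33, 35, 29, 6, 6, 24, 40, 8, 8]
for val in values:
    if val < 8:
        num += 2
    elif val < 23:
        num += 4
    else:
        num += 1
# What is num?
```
Trace:
  num=0
  num=1, val=39
  num=2, val=33
  num=3, val=35
  num=4, val=29
  num=6, val=6
  num=8, val=6
  num=9, val=24
  num=10, val=40
  num=14, val=8
  num=18, val=8

Final answer: 18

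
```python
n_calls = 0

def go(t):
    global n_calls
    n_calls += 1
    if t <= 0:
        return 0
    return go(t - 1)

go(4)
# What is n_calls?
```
Call trace:
go(t=4)
  go(t=3)
    go(t=2)
      go(t=1)
        go(t=0)
        -> return 0
      -> return 0
    -> return 0
  -> return 0
-> return 0

n_calls is incremented once per call. go is entered once for each t = 4, 3, 2, 1, 0 (the t <= 0 call returns without recursing), i.e. 4 + 1 calls.
n_calls = 5

Final answer: 5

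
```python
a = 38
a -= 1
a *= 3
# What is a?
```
Trace:
  a=38
  a=37
  a=111

Final answer: 111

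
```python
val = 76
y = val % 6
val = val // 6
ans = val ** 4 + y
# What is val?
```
Trace:
  val=76
  val=76, y=4
  val=12, y=4
  val=12, y=4, ans=20740

Final answer: 12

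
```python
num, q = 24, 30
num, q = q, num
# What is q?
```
Trace:
  num=24, q=30
  num=30, q=24

Final answer: 24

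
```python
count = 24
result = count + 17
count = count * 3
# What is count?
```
Trace:
  count=24
  count=24, result=41
  count=72, result=41

Final answer: 72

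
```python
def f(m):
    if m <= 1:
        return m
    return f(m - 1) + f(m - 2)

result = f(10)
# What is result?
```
Call trace (a repeated sub-call is expanded the first time; later identical calls just restate its return value):
f(m=10)
  f(m=9)
    f(m=8)
      f(m=7)
        f(m=6)
          f(m=5)
            f(m=4)
              f(m=3)
                f(m=2)
                  f(m=1)
                  -> return 1
                  f(m=0)
                  -> return 0
                -> return 1
                f(m=1)
                -> return 1
              -> return 2
              f(m=2) -> return 1  (same call as traced above)
            -> return 3
            f(m=3) -> return 2  (same call as traced above)
          -> return 5
          f(m=4) -> return 3  (same call as traced above)
        -> return 8
        f(m=5) -> return 5  (same call as traced above)
      -> return 13
      f(m=6) -> return 8  (same call as traced above)
    -> return 21
    f(m=7) -> return 13  (same call as traced above)
  -> return 34
  f(m=8) -> return 21  (same call as traced above)
-> return 55

Final answer: 55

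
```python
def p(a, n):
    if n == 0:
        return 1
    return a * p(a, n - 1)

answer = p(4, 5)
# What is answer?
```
Call trace:
p(a=4, n=5)
  p(a=4, n=4)
    p(a=4, n=3)
      p(a=4, n=2)
        p(a=4, n=1)
          p(a=4, n=0)
          -> return 1
        -> return 4
      -> return 16
    -> return 64
  -> return 256
-> return 1024

Final answer: 1024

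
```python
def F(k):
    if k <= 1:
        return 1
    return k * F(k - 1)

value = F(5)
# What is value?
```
Call trace:
F(k=5)
  F(k=4)
    F(k=3)
      F(k=2)
        F(k=1)
        -> return 1
      -> return 2
    -> return 6
  -> return 24
-> return 120

Final answer: 120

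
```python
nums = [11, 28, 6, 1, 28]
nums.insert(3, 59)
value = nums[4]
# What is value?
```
Trace:
  nums=[11, 28, 6, 1, 28]
  nums=[11, 28, 6, 59, 1, 28]
  nums=[11, 28, 6, 59, 1, 28], value=1

Final answer: 1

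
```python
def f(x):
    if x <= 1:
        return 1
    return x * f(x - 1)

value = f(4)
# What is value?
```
Call trace:
f(x=4)
  f(x=3)
    f(x=2)
      f(x=1)
      -> return 1
    -> return 2
  -> return 6
-> return 24

Final answer: 24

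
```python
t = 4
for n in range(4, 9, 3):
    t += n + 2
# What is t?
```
Trace:
  t=4
  t=10, n=4
  t=19, n=7

Final answer: 19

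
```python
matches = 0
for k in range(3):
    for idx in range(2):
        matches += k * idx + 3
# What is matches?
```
Trace:
  matches=0
  matches=3, k=0, idx=0
  matches=6, k=0, idx=1
  matches=9, k=1, idx=0
  matches=13, k=1, idx=1
  matches=16, k=2, idx=0
  matches=21, k=2, idx=1

Final answer: 21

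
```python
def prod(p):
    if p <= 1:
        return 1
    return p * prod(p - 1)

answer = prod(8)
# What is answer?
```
Call trace:
prod(p=8)
  prod(p=7)
    prod(p=6)
      prod(p=5)
        prod(p=4)
          prod(p=3)
            prod(p=2)
              prod(p=1)
              -> return 1
            -> return 2
          -> return 6
        -> return 24
      -> return 120
    -> return 720
  -> return 5040
-> return 40320

Final answer: 40320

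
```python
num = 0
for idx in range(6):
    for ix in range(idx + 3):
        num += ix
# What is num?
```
Trace:
  num=0
  num=0, idx=0, ix=0
  num=1, idx=0, ix=1
  num=3, idx=0, ix=2
  num=3, idx=1, ix=0
  num=4, idx=1, ix=1
  num=6, idx=1, ix=2
  num=9, idx=1, ix=3
  num=9, idx=2, ix=0
  num=10, idx=2, ix=1
  num=12, idx=2, ix=2
  num=15, idx=2, ix=3
  num=19, idx=2, ix=4
  num=19, idx=3, ix=0
  num=20, idx=3, ix=1
  num=22, idx=3, ix=2
  num=25, idx=3, ix=3
  num=29, idx=3, ix=4
  num=34, idx=3, ix=5
  num=34, idx=4, ix=0
  num=35, idx=4, ix=1
  num=37, idx=4, ix=2
  num=40, idx=4, ix=3
  num=44, idx=4, ix=4
  num=49, idx=4, ix=5
  num=55, idx=4, ix=6
  num=55, idx=5, ix=0
  num=56, idx=5, ix=1
  num=58, idx=5, ix=2
  num=61, idx=5, ix=3
  num=65, idx=5, ix=4
  num=70, idx=5, ix=5
  num=76, idx=5, ix=6
  num=83, idx=5, ix=7

Final answer: 83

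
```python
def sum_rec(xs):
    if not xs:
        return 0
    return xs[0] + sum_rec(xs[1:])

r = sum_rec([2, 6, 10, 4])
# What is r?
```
Call trace:
sum_rec(xs=[2, 6, 10, 4])
  sum_rec(xs=[6, 10, 4])
    sum_rec(xs=[10, 4])
      sum_rec(xs=[4])
        sum_rec(xs=[])
        -> return 0
      -> return 4
    -> return 14
  -> return 20
-> return 22

Final answer: 22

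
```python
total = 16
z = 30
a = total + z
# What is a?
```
Trace:
  total=16
  total=16, z=30
  total=16, z=30, a=46

Final answer: 46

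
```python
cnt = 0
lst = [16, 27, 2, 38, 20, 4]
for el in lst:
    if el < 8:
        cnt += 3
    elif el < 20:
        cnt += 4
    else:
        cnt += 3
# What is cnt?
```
Trace:
  cnt=0
  cnt=4, el=16
  cnt=7, el=27
  cnt=10, el=2
  cnt=13, el=38
  cnt=16, el=20
  cnt=19, el=4

Final answer: 19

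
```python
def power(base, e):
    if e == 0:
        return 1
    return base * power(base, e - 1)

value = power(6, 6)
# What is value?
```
Call trace:
power(base=6, e=6)
  power(base=6, e=5)
    power(base=6, e=4)
      power(base=6, e=3)
        power(base=6, e=2)
          power(base=6, e=1)
            power(base=6, e=0)
            -> return 1
          -> return 6
        -> return 36
      -> return 216
    -> return 1296
  -> return 7776
-> return 46656

Final answer: 46656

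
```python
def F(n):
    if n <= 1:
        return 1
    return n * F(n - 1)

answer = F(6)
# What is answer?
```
Call trace:
F(n=6)
  F(n=5)
    F(n=4)
      F(n=3)
        F(n=2)
          F(n=1)
          -> return 1
        -> return 2
      -> return 6
    -> return 24
  -> return 120
-> return 720

Final answer: 720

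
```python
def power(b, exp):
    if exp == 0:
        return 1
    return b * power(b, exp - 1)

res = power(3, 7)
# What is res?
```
Call trace:
power(b=3, exp=7)
  power(b=3, exp=6)
    power(b=3, exp=5)
      power(b=3, exp=4)
        power(b=3, exp=3)
          power(b=3, exp=2)
            power(b=3, exp=1)
              power(b=3, exp=0)
              -> return 1
            -> return 3
          -> return 9
        -> return 27
      -> return 81
    -> return 243
  -> return 729
-> return 2187

Final answer: 2187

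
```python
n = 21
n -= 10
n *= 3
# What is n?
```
Trace:
  n=21
  n=11
  n=33

Final answer: 33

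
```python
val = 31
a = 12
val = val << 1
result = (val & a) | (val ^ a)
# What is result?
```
Trace:
  val=31
  val=31, a=12
  val=62, a=12
  val=62, a=12, result=62

Final answer: 62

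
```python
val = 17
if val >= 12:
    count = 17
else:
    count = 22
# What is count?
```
Trace:
  val=17
  val=17, count=17

Final answer: 17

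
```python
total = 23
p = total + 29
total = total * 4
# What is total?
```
Trace:
  total=23
  total=23, p=52
  total=92, p=52

Final answer: 92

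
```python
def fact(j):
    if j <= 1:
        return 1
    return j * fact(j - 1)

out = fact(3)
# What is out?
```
Call trace:
fact(j=3)
  fact(j=2)
    fact(j=1)
    -> return 1
  -> return 2
-> return 6

Final answer: 6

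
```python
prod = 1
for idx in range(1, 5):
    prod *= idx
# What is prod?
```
Trace:
  prod=1
  prod=1, idx=1
  prod=2, idx=2
  prod=6, idx=3
  prod=24, idx=4

Final answer: 24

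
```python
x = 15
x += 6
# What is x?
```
Trace:
  x=15
  x=21

Final answer: 21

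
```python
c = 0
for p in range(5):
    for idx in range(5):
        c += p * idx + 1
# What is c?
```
Trace:
  c=0
  c=1, p=0, idx=0
  c=2, p=0, idx=1
  c=3, p=0, idx=2
  c=4, p=0, idx=3
  c=5, p=0, idx=4
  c=6, p=1, idx=0
  c=8, p=1, idx=1
  c=11, p=1, idx=2
  c=15, p=1, idx=3
  c=20, p=1, idx=4
  c=21, p=2, idx=0
  c=24, p=2, idx=1
  c=29, p=2, idx=2
  c=36, p=2, idx=3
  c=45, p=2, idx=4
  c=46, p=3, idx=0
  c=50, p=3, idx=1
  c=57, p=3, idx=2
  c=67, p=3, idx=3
  c=80, p=3, idx=4
  c=81, p=4, idx=0
  c=86, p=4, idx=1
  c=95, p=4, idx=2
  c=108, p=4, idx=3
  c=125, p=4, idx=4

Final answer: 125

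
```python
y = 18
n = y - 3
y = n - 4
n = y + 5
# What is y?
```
Trace:
  y=18
  y=18, n=15
  y=11, n=15
  y=11, n=16

Final answer: 11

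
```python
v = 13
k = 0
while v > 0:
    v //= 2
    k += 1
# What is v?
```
Trace:
  v=13
  v=13, k=0
  v=6, k=1
  v=3, k=2
  v=1, k=3
  v=0, k=4

Final answer: 0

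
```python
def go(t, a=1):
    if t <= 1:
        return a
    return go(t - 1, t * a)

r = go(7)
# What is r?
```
Call trace:
go(t=7, a=1)
  go(t=6, a=7)
    go(t=5, a=42)
      go(t=4, a=210)
        go(t=3, a=840)
          go(t=2, a=2520)
            go(t=1, a=5040)
            -> return 5040
          -> return 5040
        -> return 5040
      -> return 5040
    -> return 5040
  -> return 5040
-> return 5040

Final answer: 5040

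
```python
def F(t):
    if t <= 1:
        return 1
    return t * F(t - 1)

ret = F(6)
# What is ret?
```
Call trace:
F(t=6)
  F(t=5)
    F(t=4)
      F(t=3)
        F(t=2)
          F(t=1)
          -> return 1
        -> return 2
      -> return 6
    -> return 24
  -> return 120
-> return 720

Final answer: 720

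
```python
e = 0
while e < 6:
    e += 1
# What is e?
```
Trace:
  e=0
  e=1
  e=2
  e=3
  e=4
  e=5
  e=6

Final answer: 6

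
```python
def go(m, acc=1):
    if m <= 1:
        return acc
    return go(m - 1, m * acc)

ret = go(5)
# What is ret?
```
Call trace:
go(m=5, acc=1)
  go(m=4, acc=5)
    go(m=3, acc=20)
      go(m=2, acc=60)
        go(m=1, acc=120)
        -> return 120
      -> return 120
    -> return 120
  -> return 120
-> return 120

Final answer: 120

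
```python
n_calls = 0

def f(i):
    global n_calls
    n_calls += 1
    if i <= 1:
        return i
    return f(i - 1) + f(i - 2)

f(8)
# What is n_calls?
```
Call trace (a repeated sub-call is expanded the first time; later identical calls just restate its return value):
f(i=8)
  f(i=7)
    f(i=6)
      f(i=5)
        f(i=4)
          f(i=3)
            f(i=2)
              f(i=1)
              -> return 1
              f(i=0)
              -> return 0
            -> return 1
            f(i=1)
            -> return 1
          -> return 2
          f(i=2) -> return 1  (same call as traced above)
        -> return 3
        f(i=3) -> return 2  (same call as traced above)
      -> return 5
      f(i=4) -> return 3  (same call as traced above)
    -> return 8
    f(i=5) -> return 5  (same call as traced above)
  -> return 13
  f(i=6) -> return 8  (same call as traced above)
-> return 21

n_calls is incremented once per call, so count the calls in each subtree. Let C(i) = number of calls made by f(i).
C(0) = C(1) = 1 (base case, no recursion); C(i) = 1 + C(i - 1) + C(i - 2) otherwise.
C(2) = 1 + C(1) + C(0) = 1 + 1 + 1 = 3
C(3) = 1 + C(2) + C(1) = 1 + 3 + 1 = 5
C(4) = 1 + C(3) + C(2) = 1 + 5 + 3 = 9
C(5) = 1 + C(4) + C(3) = 1 + 9 + 5 = 15
C(6) = 1 + C(5) + C(4) = 1 + 15 + 9 = 25
C(7) = 1 + C(6) + C(5) = 1 + 25 + 15 = 41
C(8) = 1 + C(7) + C(6) = 1 + 41 + 25 = 67
n_calls = C(8) = 67

Final answer: 67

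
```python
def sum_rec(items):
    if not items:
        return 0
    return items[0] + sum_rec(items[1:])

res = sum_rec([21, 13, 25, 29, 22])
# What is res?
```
Call trace:
sum_rec(items=[21, 13, 25, 29, 22])
  sum_rec(items=[13, 25, 29, 22])
    sum_rec(items=[25, 29, 22])
      sum_rec(items=[29, 22])
        sum_rec(items=[22])
          sum_rec(items=[])
          -> return 0
        -> return 22
      -> return 51
    -> return 76
  -> return 89
-> return 110

Final answer: 110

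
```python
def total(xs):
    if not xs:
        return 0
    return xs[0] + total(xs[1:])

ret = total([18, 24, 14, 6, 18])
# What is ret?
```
Call trace:
total(xs=[18, 24, 14, 6, 18])
  total(xs=[24, 14, 6, 18])
    total(xs=[14, 6, 18])
      total(xs=[6, 18])
        total(xs=[18])
          total(xs=[])
          -> return 0
        -> return 18
      -> return 24
    -> return 38
  -> return 62
-> return 80

Final answer: 80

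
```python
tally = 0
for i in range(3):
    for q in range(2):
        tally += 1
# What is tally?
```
Trace:
  tally=0
  tally=1, i=0, q=0
  tally=2, i=0, q=1
  tally=3, i=1, q=0
  tally=4, i=1, q=1
  tally=5, i=2, q=0
  tally=6, i=2, q=1

Final answer: 6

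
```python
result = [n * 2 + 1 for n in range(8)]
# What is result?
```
Trace:
  n=0
  n=1
  n=2
  n=3
  n=4
  n=5
  n=6
  n=7
  result=[1, 3, 5, 7, 9, 11, 13, 15]

Final answer: [1, 3, 5, 7, 9, 11, 13, 15]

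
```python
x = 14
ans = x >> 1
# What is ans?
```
Trace:
  x=14
  x=14, ans=7

Final answer: 7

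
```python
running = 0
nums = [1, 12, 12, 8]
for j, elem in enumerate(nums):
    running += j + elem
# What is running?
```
Trace:
  running=0
  running=1, j=0, elem=1
  running=14, j=1, elem=12
  running=28, j=2, elem=12
  running=39, j=3, elem=8

Final answer: 39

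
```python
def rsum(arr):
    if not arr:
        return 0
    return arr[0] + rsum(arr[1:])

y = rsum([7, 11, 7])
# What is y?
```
Call trace:
rsum(arr=[7, 11, 7])
  rsum(arr=[11, 7])
    rsum(arr=[7])
      rsum(arr=[])
      -> return 0
    -> return 7
  -> return 18
-> return 25

Final answer: 25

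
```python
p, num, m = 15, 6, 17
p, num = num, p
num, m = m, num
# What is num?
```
Trace:
  p=15, num=6, m=17
  p=6, num=15, m=17
  p=6, num=17, m=15

Final answer: 17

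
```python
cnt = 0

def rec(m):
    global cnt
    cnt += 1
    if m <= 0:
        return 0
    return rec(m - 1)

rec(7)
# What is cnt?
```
Call trace:
rec(m=7)
  rec(m=6)
    rec(m=5)
      rec(m=4)
        rec(m=3)
          rec(m=2)
            rec(m=1)
              rec(m=0)
              -> return 0
            -> return 0
          -> return 0
        -> return 0
      -> return 0
    -> return 0
  -> return 0
-> return 0

cnt is incremented once per call. rec is entered once for each m = 7, 6, 5, 4, 3, 2, 1, 0 (the m <= 0 call returns without recursing), i.e. 7 + 1 calls.
cnt = 8

Final answer: 8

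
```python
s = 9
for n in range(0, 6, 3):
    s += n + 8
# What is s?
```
Trace:
  s=9
  s=17, n=0
  s=28, n=3

Final answer: 28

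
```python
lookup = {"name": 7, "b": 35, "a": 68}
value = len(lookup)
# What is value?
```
Trace:
  lookup={'name': 7, 'b': 35, 'a': 68}
  lookup={'name': 7, 'b': 35, 'a': 68}, value=3

Final answer: 3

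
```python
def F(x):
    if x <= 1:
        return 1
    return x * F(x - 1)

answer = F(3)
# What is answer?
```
Call trace:
F(x=3)
  F(x=2)
    F(x=1)
    -> return 1
  -> return 2
-> return 6

Final answer: 6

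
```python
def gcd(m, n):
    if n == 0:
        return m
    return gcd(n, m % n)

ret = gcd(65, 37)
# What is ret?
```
Call trace:
gcd(m=65, n=37)
  gcd(m=37, n=28)
    gcd(m=28, n=9)
      gcd(m=9, n=1)
        gcd(m=1, n=0)
        -> return 1
      -> return 1
    -> return 1
  -> return 1
-> return 1

Final answer: 1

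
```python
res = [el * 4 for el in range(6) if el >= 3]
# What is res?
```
Trace:
  el=0
  el=1
  el=2
  el=3
  el=4
  el=5
  res=[12, 16, 20]

Final answer: [12, 16, 20]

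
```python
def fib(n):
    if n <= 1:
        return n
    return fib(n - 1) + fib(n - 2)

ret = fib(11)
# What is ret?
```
Call trace (a repeated sub-call is expanded the first time; later identical calls just restate its return value):
fib(n=11)
  fib(n=10)
    fib(n=9)
      fib(n=8)
        fib(n=7)
          fib(n=6)
            fib(n=5)
              fib(n=4)
                fib(n=3)
                  fib(n=2)
                    fib(n=1)
                    -> return 1
                    fib(n=0)
                    -> return 0
                  -> return 1
                  fib(n=1)
                  -> return 1
                -> return 2
                fib(n=2) -> return 1  (same call as traced above)
              -> return 3
              fib(n=3) -> return 2  (same call as traced above)
            -> return 5
            fib(n=4) -> return 3  (same call as traced above)
          -> return 8
          fib(n=5) -> return 5  (same call as traced above)
        -> return 13
        fib(n=6) -> return 8  (same call as traced above)
      -> return 21
      fib(n=7) -> return 13  (same call as traced above)
    -> return 34
    fib(n=8) -> return 21  (same call as traced above)
  -> return 55
  fib(n=9) -> return 34  (same call as traced above)
-> return 89

Final answer: 89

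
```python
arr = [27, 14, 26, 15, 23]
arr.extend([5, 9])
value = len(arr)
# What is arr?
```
Trace:
  arr=[27, 14, 26, 15, 23]
  arr=[27, 14, 26, 15, 23, 5, 9]
  arr=[27, 14, 26, 15, 23, 5, 9], value=7

Final answer: [27, 14, 26, 15, 23, 5, 9]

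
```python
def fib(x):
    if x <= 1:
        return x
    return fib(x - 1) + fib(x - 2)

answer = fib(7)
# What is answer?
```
Call trace (a repeated sub-call is expanded the first time; later identical calls just restate its return value):
fib(x=7)
  fib(x=6)
    fib(x=5)
      fib(x=4)
        fib(x=3)
          fib(x=2)
            fib(x=1)
            -> return 1
            fib(x=0)
            -> return 0
          -> return 1
          fib(x=1)
          -> return 1
        -> return 2
        fib(x=2) -> return 1  (same call as traced above)
      -> return 3
      fib(x=3) -> return 2  (same call as traced above)
    -> return 5
    fib(x=4) -> return 3  (same call as traced above)
  -> return 8
  fib(x=5) -> return 5  (same call as traced above)
-> return 13

Final answer: 13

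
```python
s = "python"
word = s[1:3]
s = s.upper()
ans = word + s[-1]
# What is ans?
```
Trace:
  s='python'
  s='python', word='yt'
  s='PYTHON', word='yt'
  s='PYTHON', word='yt', ans='ytN'

Final answer: 'ytN'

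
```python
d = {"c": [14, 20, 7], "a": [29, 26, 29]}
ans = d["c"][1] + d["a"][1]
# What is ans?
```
Trace:
  d={'c': [14, 20, 7], 'a': [29, 26, 29]}
  d={'c': [14, 20, 7], 'a': [29, 26, 29]}, ans=46

Final answer: 46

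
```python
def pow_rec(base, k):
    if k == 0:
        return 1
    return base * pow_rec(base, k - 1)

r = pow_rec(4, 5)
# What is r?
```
Call trace:
pow_rec(base=4, k=5)
  pow_rec(base=4, k=4)
    pow_rec(base=4, k=3)
      pow_rec(base=4, k=2)
        pow_rec(base=4, k=1)
          pow_rec(base=4, k=0)
          -> return 1
        -> return 4
      -> return 16
    -> return 64
  -> return 256
-> return 1024

Final answer: 1024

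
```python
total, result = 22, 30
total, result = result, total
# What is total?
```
Trace:
  total=22, result=30
  total=30, result=22

Final answer: 30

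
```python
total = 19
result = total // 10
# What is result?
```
Trace:
  total=19
  total=19, result=1

Final answer: 1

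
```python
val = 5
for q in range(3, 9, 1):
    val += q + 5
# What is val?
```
Trace:
  val=5
  val=13, q=3
  val=22, q=4
  val=32, q=5
  val=43, q=6
  val=55, q=7
  val=68, q=8

Final answer: 68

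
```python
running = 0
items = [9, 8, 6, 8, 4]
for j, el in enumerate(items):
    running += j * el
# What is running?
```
Trace:
  running=0
  running=0, j=0, el=9
  running=8, j=1, el=8
  running=20, j=2, el=6
  running=44, j=3, el=8
  running=60, j=4, el=4

Final answer: 60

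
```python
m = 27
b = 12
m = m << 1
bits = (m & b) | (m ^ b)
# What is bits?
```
Trace:
  m=27
  m=27, b=12
  m=54, b=12
  m=54, b=12, bits=62

Final answer: 62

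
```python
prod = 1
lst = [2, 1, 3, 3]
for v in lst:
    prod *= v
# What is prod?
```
Trace:
  prod=1
  prod=2, v=2
  prod=2, v=1
  prod=6, v=3
  prod=18, v=3

Final answer: 18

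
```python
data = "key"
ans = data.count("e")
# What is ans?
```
Trace:
  data='key'
  data='key', ans=1

Final answer: 1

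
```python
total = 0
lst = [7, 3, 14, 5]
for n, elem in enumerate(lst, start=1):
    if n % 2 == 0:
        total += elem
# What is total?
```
Trace:
  total=0
  total=0, n=1, elem=7
  total=3, n=2, elem=3
  total=3, n=3, elem=14
  total=8, n=4, elem=5

Final answer: 8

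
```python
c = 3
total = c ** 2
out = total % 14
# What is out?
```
Trace:
  c=3
  c=3, total=9
  c=3, total=9, out=9

Final answer: 9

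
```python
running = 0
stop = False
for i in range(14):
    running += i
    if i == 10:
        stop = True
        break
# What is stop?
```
Trace:
  running=0
  running=0, stop=False
  running=0, stop=False, i=0
  running=1, stop=False, i=1
  running=3, stop=False, i=2
  running=6, stop=False, i=3
  running=10, stop=False, i=4
  running=15, stop=False, i=5
  running=21, stop=False, i=6
  running=28, stop=False, i=7
  running=36, stop=False, i=8
  running=45, stop=False, i=9
  running=55, stop=True, i=10

Final answer: True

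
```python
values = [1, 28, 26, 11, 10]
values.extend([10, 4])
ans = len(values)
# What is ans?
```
Trace:
  values=[1, 28, 26, 11, 10]
  values=[1, 28, 26, 11, 10, 10, 4]
  values=[1, 28, 26, 11, 10, 10, 4], ans=7

Final answer: 7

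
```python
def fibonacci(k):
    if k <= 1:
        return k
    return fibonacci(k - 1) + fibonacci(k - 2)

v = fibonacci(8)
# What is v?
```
Call trace (a repeated sub-call is expanded the first time; later identical calls just restate its return value):
fibonacci(k=8)
  fibonacci(k=7)
    fibonacci(k=6)
      fibonacci(k=5)
        fibonacci(k=4)
          fibonacci(k=3)
            fibonacci(k=2)
              fibonacci(k=1)
              -> return 1
              fibonacci(k=0)
              -> return 0
            -> return 1
            fibonacci(k=1)
            -> return 1
          -> return 2
          fibonacci(k=2) -> return 1  (same call as traced above)
        -> return 3
        fibonacci(k=3) -> return 2  (same call as traced above)
      -> return 5
      fibonacci(k=4) -> return 3  (same call as traced above)
    -> return 8
    fibonacci(k=5) -> return 5  (same call as traced above)
  -> return 13
  fibonacci(k=6) -> return 8  (same call as traced above)
-> return 21

Final answer: 21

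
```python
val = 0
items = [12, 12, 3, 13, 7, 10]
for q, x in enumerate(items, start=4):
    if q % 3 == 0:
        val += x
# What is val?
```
Trace:
  val=0
  val=0, q=4, x=12
  val=0, q=5, x=12
  val=3, q=6, x=3
  val=3, q=7, x=13
  val=3, q=8, x=7
  val=13, q=9, x=10

Final answer: 13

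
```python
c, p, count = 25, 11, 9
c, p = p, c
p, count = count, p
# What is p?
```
Trace:
  c=25, p=11, count=9
  c=11, p=25, count=9
  c=11, p=9, count=25

Final answer: 9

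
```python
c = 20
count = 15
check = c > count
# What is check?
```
Trace:
  c=20
  c=20, count=15
  c=20, count=15, check=True

Final answer: True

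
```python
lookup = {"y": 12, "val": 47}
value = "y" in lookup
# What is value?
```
Trace:
  lookup={'y': 12, 'val': 47}
  lookup={'y': 12, 'val': 47}, value=True

Final answer: True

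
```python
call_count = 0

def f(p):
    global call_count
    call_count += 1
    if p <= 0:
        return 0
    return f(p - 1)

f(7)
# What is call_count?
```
Call trace:
f(p=7)
  f(p=6)
    f(p=5)
      f(p=4)
        f(p=3)
          f(p=2)
            f(p=1)
              f(p=0)
              -> return 0
            -> return 0
          -> return 0
        -> return 0
      -> return 0
    -> return 0
  -> return 0
-> return 0

call_count is incremented once per call. f is entered once for each p = 7, 6, 5, 4, 3, 2, 1, 0 (the p <= 0 call returns without recursing), i.e. 7 + 1 calls.
call_count = 8

Final answer: 8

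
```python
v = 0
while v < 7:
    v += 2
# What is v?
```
Trace:
  v=0
  v=2
  v=4
  v=6
  v=8

Final answer: 8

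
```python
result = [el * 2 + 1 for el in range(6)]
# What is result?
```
Trace:
  el=0
  el=1
  el=2
  el=3
  el=4
  el=5
  result=[1, 3, 5, 7, 9, 11]

Final answer: [1, 3, 5, 7, 9, 11]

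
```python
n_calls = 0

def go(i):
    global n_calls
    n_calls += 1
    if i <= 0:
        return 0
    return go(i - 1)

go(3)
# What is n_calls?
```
Call trace:
go(i=3)
  go(i=2)
    go(i=1)
      go(i=0)
      -> return 0
    -> return 0
  -> return 0
-> return 0

n_calls is incremented once per call. go is entered once for each i = 3, 2, 1, 0 (the i <= 0 call returns without recursing), i.e. 3 + 1 calls.
n_calls = 4

Final answer: 4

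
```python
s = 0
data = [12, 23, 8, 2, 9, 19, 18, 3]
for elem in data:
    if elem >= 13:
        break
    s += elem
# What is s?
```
Trace:
  s=0
  s=12, elem=12
  s=12, elem=23

Final answer: 12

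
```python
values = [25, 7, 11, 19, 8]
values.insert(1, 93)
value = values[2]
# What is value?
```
Trace:
  values=[25, 7, 11, 19, 8]
  values=[25, 93, 7, 11, 19, 8]
  values=[25, 93, 7, 11, 19, 8], value=7

Final answer: 7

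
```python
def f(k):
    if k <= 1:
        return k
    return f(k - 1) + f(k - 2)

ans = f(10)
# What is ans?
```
Call trace (a repeated sub-call is expanded the first time; later identical calls just restate its return value):
f(k=10)
  f(k=9)
    f(k=8)
      f(k=7)
        f(k=6)
          f(k=5)
            f(k=4)
              f(k=3)
                f(k=2)
                  f(k=1)
                  -> return 1
                  f(k=0)
                  -> return 0
                -> return 1
                f(k=1)
                -> return 1
              -> return 2
              f(k=2) -> return 1  (same call as traced above)
            -> return 3
            f(k=3) -> return 2  (same call as traced above)
          -> return 5
          f(k=4) -> return 3  (same call as traced above)
        -> return 8
        f(k=5) -> return 5  (same call as traced above)
      -> return 13
      f(k=6) -> return 8  (same call as traced above)
    -> return 21
    f(k=7) -> return 13  (same call as traced above)
  -> return 34
  f(k=8) -> return 21  (same call as traced above)
-> return 55

Final answer: 55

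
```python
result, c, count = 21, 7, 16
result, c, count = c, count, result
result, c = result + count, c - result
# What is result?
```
Trace:
  result=21, c=7, count=16
  result=7, c=16, count=21
  result=28, c=9, count=21

Final answer: 28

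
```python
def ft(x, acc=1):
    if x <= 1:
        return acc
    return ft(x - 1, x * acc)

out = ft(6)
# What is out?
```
Call trace:
ft(x=6, acc=1)
  ft(x=5, acc=6)
    ft(x=4, acc=30)
      ft(x=3, acc=120)
        ft(x=2, acc=360)
          ft(x=1, acc=720)
          -> return 720
        -> return 720
      -> return 720
    -> return 720
  -> return 720
-> return 720

Final answer: 720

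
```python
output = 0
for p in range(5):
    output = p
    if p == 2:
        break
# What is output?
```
Trace:
  output=0
  output=0, p=0
  output=1, p=1
  output=2, p=2

Final answer: 2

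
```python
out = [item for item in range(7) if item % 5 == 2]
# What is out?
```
Trace:
  item=0
  item=1
  item=2
  item=3
  item=4
  item=5
  item=6
  out=[2]

Final answer: [2]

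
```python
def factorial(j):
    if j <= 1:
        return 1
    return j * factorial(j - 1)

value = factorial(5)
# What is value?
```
Call trace:
factorial(j=5)
  factorial(j=4)
    factorial(j=3)
      factorial(j=2)
        factorial(j=1)
        -> return 1
      -> return 2
    -> return 6
  -> return 24
-> return 120

Final answer: 120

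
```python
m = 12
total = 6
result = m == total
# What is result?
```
Trace:
  m=12
  m=12, total=6
  m=12, total=6, result=False

Final answer: False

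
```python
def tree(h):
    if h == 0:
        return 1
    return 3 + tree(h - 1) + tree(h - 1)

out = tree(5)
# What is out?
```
Call trace (a repeated sub-call is expanded the first time; later identical calls just restate its return value):
tree(h=5)
  tree(h=4)
    tree(h=3)
      tree(h=2)
        tree(h=1)
          tree(h=0)
          -> return 1
          tree(h=0)
          -> return 1
        -> return 5
        tree(h=1) -> return 5  (same call as traced above)
      -> return 13
      tree(h=2) -> return 13  (same call as traced above)
    -> return 29
    tree(h=3) -> return 29  (same call as traced above)
  -> return 61
  tree(h=4) -> return 61  (same call as traced above)
-> return 125

Final answer: 125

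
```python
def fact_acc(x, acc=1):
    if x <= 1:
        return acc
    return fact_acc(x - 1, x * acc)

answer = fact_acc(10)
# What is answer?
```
Call trace:
fact_acc(x=10, acc=1)
  fact_acc(x=9, acc=10)
    fact_acc(x=8, acc=90)
      fact_acc(x=7, acc=720)
        fact_acc(x=6, acc=5040)
          fact_acc(x=5, acc=30240)
            fact_acc(x=4, acc=151200)
              fact_acc(x=3, acc=604800)
                fact_acc(x=2, acc=1814400)
                  fact_acc(x=1, acc=3628800)
                  -> return 3628800
                -> return 3628800
              -> return 3628800
            -> return 3628800
          -> return 3628800
        -> return 3628800
      -> return 3628800
    -> return 3628800
  -> return 3628800
-> return 3628800

Final answer: 3628800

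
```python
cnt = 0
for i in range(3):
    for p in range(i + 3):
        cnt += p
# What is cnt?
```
Trace:
  cnt=0
  cnt=0, i=0, p=0
  cnt=1, i=0, p=1
  cnt=3, i=0, p=2
  cnt=3, i=1, p=0
  cnt=4, i=1, p=1
  cnt=6, i=1, p=2
  cnt=9, i=1, p=3
  cnt=9, i=2, p=0
  cnt=10, i=2, p=1
  cnt=12, i=2, p=2
  cnt=15, i=2, p=3
  cnt=19, i=2, p=4

Final answer: 19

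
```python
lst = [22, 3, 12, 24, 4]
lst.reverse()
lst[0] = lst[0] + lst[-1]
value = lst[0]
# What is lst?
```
Trace:
  lst=[22, 3, 12, 24, 4]
  lst=[4, 24, 12, 3, 22]
  lst=[26, 24, 12, 3, 22]
  lst=[26, 24, 12, 3, 22], value=26

Final answer: [26, 24, 12, 3, 22]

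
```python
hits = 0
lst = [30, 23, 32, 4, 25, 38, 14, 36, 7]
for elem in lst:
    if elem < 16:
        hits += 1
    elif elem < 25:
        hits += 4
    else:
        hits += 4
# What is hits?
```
Trace:
  hits=0
  hits=4, elem=30
  hits=8, elem=23
  hits=12, elem=32
  hits=13, elem=4
  hits=17, elem=25
  hits=21, elem=38
  hits=22, elem=14
  hits=26, elem=36
  hits=27, elem=7

Final answer: 27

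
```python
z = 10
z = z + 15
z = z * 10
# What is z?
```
Trace:
  z=10
  z=25
  z=250

Final answer: 250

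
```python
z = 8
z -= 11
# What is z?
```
Trace:
  z=8
  z=-3

Final answer: -3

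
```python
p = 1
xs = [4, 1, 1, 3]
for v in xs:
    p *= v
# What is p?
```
Trace:
  p=1
  p=4, v=4
  p=4, v=1
  p=4, v=1
  p=12, v=3

Final answer: 12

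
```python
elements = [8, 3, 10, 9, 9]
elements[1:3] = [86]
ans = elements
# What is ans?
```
Trace:
  elements=[8, 3, 10, 9, 9]
  elements=[8, 86, 9, 9]
  elements=[8, 86, 9, 9], ans=[8, 86, 9, 9]

Final answer: [8, 86, 9, 9]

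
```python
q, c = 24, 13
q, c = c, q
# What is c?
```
Trace:
  q=24, c=13
  q=13, c=24

Final answer: 24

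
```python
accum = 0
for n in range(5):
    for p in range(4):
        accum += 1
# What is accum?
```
Trace:
  accum=0
  accum=1, n=0, p=0
  accum=2, n=0, p=1
  accum=3, n=0, p=2
  accum=4, n=0, p=3
  accum=5, n=1, p=0
  accum=6, n=1, p=1
  accum=7, n=1, p=2
  accum=8, n=1, p=3
  accum=9, n=2, p=0
  accum=10, n=2, p=1
  accum=11, n=2, p=2
  accum=12, n=2, p=3
  accum=13, n=3, p=0
  accum=14, n=3, p=1
  accum=15, n=3, p=2
  accum=16, n=3, p=3
  accum=17, n=4, p=0
  accum=18, n=4, p=1
  accum=19, n=4, p=2
  accum=20, n=4, p=3

Final answer: 20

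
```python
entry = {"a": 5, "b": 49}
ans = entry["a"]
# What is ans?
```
Trace:
  entry={'a': 5, 'b': 49}
  entry={'a': 5, 'b': 49}, ans=5

Final answer: 5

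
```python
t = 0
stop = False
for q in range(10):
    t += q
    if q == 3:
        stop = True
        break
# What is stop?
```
Trace:
  t=0
  t=0, stop=False
  t=0, stop=False, q=0
  t=1, stop=False, q=1
  t=3, stop=False, q=2
  t=6, stop=True, q=3

Final answer: True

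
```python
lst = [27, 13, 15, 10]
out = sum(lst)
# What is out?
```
Trace:
  lst=[27, 13, 15, 10]
  lst=[27, 13, 15, 10], out=65

Final answer: 65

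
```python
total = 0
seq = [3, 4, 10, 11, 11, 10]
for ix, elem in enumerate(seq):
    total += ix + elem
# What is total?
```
Trace:
  total=0
  total=3, ix=0, elem=3
  total=8, ix=1, elem=4
  total=20, ix=2, elem=10
  total=34, ix=3, elem=11
  total=49, ix=4, elem=11
  total=64, ix=5, elem=10

Final answer: 64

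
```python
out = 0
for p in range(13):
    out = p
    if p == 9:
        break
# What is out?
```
Trace:
  out=0
  out=0, p=0
  out=1, p=1
  out=2, p=2
  out=3, p=3
  out=4, p=4
  out=5, p=5
  out=6, p=6
  out=7, p=7
  out=8, p=8
  out=9, p=9

Final answer: 9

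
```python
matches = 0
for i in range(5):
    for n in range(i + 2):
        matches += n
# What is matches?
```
Trace:
  matches=0
  matches=0, i=0, n=0
  matches=1, i=0, n=1
  matches=1, i=1, n=0
  matches=2, i=1, n=1
  matches=4, i=1, n=2
  matches=4, i=2, n=0
  matches=5, i=2, n=1
  matches=7, i=2, n=2
  matches=10, i=2, n=3
  matches=10, i=3, n=0
  matches=11, i=3, n=1
  matches=13, i=3, n=2
  matches=16, i=3, n=3
  matches=20, i=3, n=4
  matches=20, i=4, n=0
  matches=21, i=4, n=1
  matches=23, i=4, n=2
  matches=26, i=4, n=3
  matches=30, i=4, n=4
  matches=35, i=4, n=5

Final answer: 35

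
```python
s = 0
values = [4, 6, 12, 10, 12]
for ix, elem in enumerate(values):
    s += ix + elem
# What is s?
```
Trace:
  s=0
  s=4, ix=0, elem=4
  s=11, ix=1, elem=6
  s=25, ix=2, elem=12
  s=38, ix=3, elem=10
  s=54, ix=4, elem=12

Final answer: 54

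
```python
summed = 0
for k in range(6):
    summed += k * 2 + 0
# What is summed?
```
Trace:
  summed=0
  summed=0, k=0
  summed=2, k=1
  summed=6, k=2
  summed=12, k=3
  summed=20, k=4
  summed=30, k=5

Final answer: 30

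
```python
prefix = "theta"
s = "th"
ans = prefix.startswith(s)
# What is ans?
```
Trace:
  prefix='theta'
  prefix='theta', s='th'
  prefix='theta', s='th', ans=True

Final answer: True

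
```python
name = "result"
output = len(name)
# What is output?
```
Trace:
  name='result'
  name='result', output=6

Final answer: 6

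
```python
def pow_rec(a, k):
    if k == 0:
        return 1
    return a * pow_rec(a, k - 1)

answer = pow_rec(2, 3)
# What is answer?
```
Call trace:
pow_rec(a=2, k=3)
  pow_rec(a=2, k=2)
    pow_rec(a=2, k=1)
      pow_rec(a=2, k=0)
      -> return 1
    -> return 2
  -> return 4
-> return 8

Final answer: 8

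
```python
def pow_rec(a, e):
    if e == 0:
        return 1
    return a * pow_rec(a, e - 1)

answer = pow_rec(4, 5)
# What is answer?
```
Call trace:
pow_rec(a=4, e=5)
  pow_rec(a=4, e=4)
    pow_rec(a=4, e=3)
      pow_rec(a=4, e=2)
        pow_rec(a=4, e=1)
          pow_rec(a=4, e=0)
          -> return 1
        -> return 4
      -> return 16
    -> return 64
  -> return 256
-> return 1024

Final answer: 1024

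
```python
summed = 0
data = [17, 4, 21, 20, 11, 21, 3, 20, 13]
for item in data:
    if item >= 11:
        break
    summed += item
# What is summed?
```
Trace:
  summed=0
  summed=0, item=17

Final answer: 0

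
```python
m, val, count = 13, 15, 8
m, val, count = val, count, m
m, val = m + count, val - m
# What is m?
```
Trace:
  m=13, val=15, count=8
  m=15, val=8, count=13
  m=28, val=-7, count=13

Final answer: 28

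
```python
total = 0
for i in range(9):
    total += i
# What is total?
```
Trace:
  total=0
  total=0, i=0
  total=1, i=1
  total=3, i=2
  total=6, i=3
  total=10, i=4
  total=15, i=5
  total=21, i=6
  total=28, i=7
  total=36, i=8

Final answer: 36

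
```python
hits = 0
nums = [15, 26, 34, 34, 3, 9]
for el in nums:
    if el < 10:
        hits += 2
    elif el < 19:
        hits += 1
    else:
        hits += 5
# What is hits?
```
Trace:
  hits=0
  hits=1, el=15
  hits=6, el=26
  hits=11, el=34
  hits=16, el=34
  hits=18, el=3
  hits=20, el=9

Final answer: 20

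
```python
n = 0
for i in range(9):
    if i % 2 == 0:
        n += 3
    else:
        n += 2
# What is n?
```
Trace:
  n=0
  n=3, i=0
  n=5, i=1
  n=8, i=2
  n=10, i=3
  n=13, i=4
  n=15, i=5
  n=18, i=6
  n=20, i=7
  n=23, i=8

Final answer: 23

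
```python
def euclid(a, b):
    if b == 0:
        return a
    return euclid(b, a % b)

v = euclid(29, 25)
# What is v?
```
Call trace:
euclid(a=29, b=25)
  euclid(a=25, b=4)
    euclid(a=4, b=1)
      euclid(a=1, b=0)
      -> return 1
    -> return 1
  -> return 1
-> return 1

Final answer: 1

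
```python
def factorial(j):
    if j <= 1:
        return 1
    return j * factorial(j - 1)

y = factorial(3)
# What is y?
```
Call trace:
factorial(j=3)
  factorial(j=2)
    factorial(j=1)
    -> return 1
  -> return 2
-> return 6

Final answer: 6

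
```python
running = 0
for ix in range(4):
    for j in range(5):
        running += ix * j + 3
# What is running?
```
Trace:
  running=0
  running=3, ix=0, j=0
  running=6, ix=0, j=1
  running=9, ix=0, j=2
  running=12, ix=0, j=3
  running=15, ix=0, j=4
  running=18, ix=1, j=0
  running=22, ix=1, j=1
  running=27, ix=1, j=2
  running=33, ix=1, j=3
  running=40, ix=1, j=4
  running=43, ix=2, j=0
  running=48, ix=2, j=1
  running=55, ix=2, j=2
  running=64, ix=2, j=3
  running=75, ix=2, j=4
  running=78, ix=3, j=0
  running=84, ix=3, j=1
  running=93, ix=3, j=2
  running=105, ix=3, j=3
  running=120, ix=3, j=4

Final answer: 120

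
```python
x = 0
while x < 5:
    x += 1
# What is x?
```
Trace:
  x=0
  x=1
  x=2
  x=3
  x=4
  x=5

Final answer: 5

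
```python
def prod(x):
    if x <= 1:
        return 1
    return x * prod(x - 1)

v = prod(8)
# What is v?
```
Call trace:
prod(x=8)
  prod(x=7)
    prod(x=6)
      prod(x=5)
        prod(x=4)
          prod(x=3)
            prod(x=2)
              prod(x=1)
              -> return 1
            -> return 2
          -> return 6
        -> return 24
      -> return 120
    -> return 720
  -> return 5040
-> return 40320

Final answer: 40320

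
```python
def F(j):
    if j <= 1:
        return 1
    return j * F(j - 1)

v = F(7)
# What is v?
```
Call trace:
F(j=7)
  F(j=6)
    F(j=5)
      F(j=4)
        F(j=3)
          F(j=2)
            F(j=1)
            -> return 1
          -> return 2
        -> return 6
      -> return 24
    -> return 120
  -> return 720
-> return 5040

Final answer: 5040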